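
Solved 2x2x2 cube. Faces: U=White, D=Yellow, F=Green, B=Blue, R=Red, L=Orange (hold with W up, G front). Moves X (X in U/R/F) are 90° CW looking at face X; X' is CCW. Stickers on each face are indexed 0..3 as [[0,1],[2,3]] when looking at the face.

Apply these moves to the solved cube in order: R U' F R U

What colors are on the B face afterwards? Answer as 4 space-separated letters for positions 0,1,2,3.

After move 1 (R): R=RRRR U=WGWG F=GYGY D=YBYB B=WBWB
After move 2 (U'): U=GGWW F=OOGY R=GYRR B=RRWB L=WBOO
After move 3 (F): F=GOYO U=GGOB R=WYWR D=RGYB L=WYOB
After move 4 (R): R=WWRY U=GOOO F=GGYB D=RWYR B=BRGB
After move 5 (U): U=OGOO F=WWYB R=BRRY B=WYGB L=GGOB
Query: B face = WYGB

Answer: W Y G B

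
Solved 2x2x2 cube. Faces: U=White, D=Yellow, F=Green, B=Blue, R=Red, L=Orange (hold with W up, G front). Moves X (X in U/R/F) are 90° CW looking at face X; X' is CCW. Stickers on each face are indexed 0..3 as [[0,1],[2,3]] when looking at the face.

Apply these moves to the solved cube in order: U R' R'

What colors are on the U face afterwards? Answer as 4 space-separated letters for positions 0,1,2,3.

Answer: W Y W Y

Derivation:
After move 1 (U): U=WWWW F=RRGG R=BBRR B=OOBB L=GGOO
After move 2 (R'): R=BRBR U=WBWO F=RWGW D=YRYG B=YOYB
After move 3 (R'): R=RRBB U=WYWY F=RBGO D=YWYW B=GORB
Query: U face = WYWY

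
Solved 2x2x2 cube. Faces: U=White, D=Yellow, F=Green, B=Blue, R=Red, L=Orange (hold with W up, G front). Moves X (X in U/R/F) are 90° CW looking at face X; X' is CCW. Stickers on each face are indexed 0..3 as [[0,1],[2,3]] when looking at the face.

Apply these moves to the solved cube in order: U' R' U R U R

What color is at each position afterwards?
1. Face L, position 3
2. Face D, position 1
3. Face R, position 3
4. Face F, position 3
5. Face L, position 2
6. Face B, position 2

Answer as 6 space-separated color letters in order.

Answer: O W B B O W

Derivation:
After move 1 (U'): U=WWWW F=OOGG R=GGRR B=RRBB L=BBOO
After move 2 (R'): R=GRGR U=WBWR F=OWGW D=YOYG B=YRYB
After move 3 (U): U=WWRB F=GRGW R=YRGR B=BBYB L=OWOO
After move 4 (R): R=GYRR U=WRRW F=GOGG D=YYYB B=BBWB
After move 5 (U): U=RWWR F=GYGG R=BBRR B=OWWB L=GOOO
After move 6 (R): R=RBRB U=RYWG F=GYGB D=YWYO B=RWWB
Query 1: L[3] = O
Query 2: D[1] = W
Query 3: R[3] = B
Query 4: F[3] = B
Query 5: L[2] = O
Query 6: B[2] = W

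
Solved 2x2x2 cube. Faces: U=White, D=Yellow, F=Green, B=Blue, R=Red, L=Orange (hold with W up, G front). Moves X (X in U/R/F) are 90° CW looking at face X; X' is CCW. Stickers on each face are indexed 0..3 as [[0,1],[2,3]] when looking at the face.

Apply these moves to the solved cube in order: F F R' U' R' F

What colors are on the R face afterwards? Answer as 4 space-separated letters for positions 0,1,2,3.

After move 1 (F): F=GGGG U=WWOO R=WRWR D=RRYY L=OYOY
After move 2 (F): F=GGGG U=WWYY R=OROR D=WWYY L=OROR
After move 3 (R'): R=RROO U=WBYB F=GWGY D=WGYG B=YBWB
After move 4 (U'): U=BBWY F=ORGY R=GWOO B=RRWB L=YBOR
After move 5 (R'): R=WOGO U=BWWR F=OBGY D=WRYY B=GRGB
After move 6 (F): F=GOYB U=BWRB R=WORO D=GWYY L=YWOR
Query: R face = WORO

Answer: W O R O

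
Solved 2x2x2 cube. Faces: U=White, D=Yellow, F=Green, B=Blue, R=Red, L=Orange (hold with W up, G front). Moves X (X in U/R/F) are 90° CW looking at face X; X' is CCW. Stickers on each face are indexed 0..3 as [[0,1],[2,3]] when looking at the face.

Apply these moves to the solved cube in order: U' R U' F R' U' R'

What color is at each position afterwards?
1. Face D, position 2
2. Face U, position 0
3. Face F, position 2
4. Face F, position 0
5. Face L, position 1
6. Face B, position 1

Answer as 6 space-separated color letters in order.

After move 1 (U'): U=WWWW F=OOGG R=GGRR B=RRBB L=BBOO
After move 2 (R): R=RGRG U=WOWG F=OYGY D=YBYR B=WRWB
After move 3 (U'): U=OGWW F=BBGY R=OYRG B=RGWB L=WROO
After move 4 (F): F=GBYB U=OGOR R=WYWG D=ROYR L=WYOB
After move 5 (R'): R=YGWW U=OWOR F=GGYR D=RBYB B=RGOB
After move 6 (U'): U=WROO F=WYYR R=GGWW B=YGOB L=RGOB
After move 7 (R'): R=GWGW U=WOOY F=WRYO D=RYYR B=BGBB
Query 1: D[2] = Y
Query 2: U[0] = W
Query 3: F[2] = Y
Query 4: F[0] = W
Query 5: L[1] = G
Query 6: B[1] = G

Answer: Y W Y W G G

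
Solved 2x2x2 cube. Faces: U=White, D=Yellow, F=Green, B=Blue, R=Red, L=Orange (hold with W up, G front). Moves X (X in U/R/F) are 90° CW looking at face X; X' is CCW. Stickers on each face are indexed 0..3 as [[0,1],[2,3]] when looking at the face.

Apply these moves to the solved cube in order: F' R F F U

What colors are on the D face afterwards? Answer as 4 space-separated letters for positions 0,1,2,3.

After move 1 (F'): F=GGGG U=WWRR R=YRYR D=OOYY L=OWOW
After move 2 (R): R=YYRR U=WGRG F=GOGY D=OBYB B=RBWB
After move 3 (F): F=GGYO U=WGWW R=RYGR D=RYYB L=OOOB
After move 4 (F): F=YGOG U=WGBO R=WYWR D=GRYB L=OROY
After move 5 (U): U=BWOG F=WYOG R=RBWR B=ORWB L=YGOY
Query: D face = GRYB

Answer: G R Y B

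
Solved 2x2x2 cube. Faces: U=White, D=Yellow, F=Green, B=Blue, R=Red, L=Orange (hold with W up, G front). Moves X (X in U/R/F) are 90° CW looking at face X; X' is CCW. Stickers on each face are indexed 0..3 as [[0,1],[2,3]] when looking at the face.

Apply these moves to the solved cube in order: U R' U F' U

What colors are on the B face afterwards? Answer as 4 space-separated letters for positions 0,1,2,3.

Answer: R B Y B

Derivation:
After move 1 (U): U=WWWW F=RRGG R=BBRR B=OOBB L=GGOO
After move 2 (R'): R=BRBR U=WBWO F=RWGW D=YRYG B=YOYB
After move 3 (U): U=WWOB F=BRGW R=YOBR B=GGYB L=RWOO
After move 4 (F'): F=RWBG U=WWYB R=ROYR D=WOYG L=RBOO
After move 5 (U): U=YWBW F=ROBG R=GGYR B=RBYB L=RWOO
Query: B face = RBYB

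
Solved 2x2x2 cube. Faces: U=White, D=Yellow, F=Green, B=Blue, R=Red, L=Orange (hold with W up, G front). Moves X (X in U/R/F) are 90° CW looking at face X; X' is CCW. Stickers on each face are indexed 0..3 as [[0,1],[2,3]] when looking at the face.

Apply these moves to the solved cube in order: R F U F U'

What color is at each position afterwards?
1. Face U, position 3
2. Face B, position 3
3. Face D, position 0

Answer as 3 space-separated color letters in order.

Answer: B B G

Derivation:
After move 1 (R): R=RRRR U=WGWG F=GYGY D=YBYB B=WBWB
After move 2 (F): F=GGYY U=WGOO R=WRGR D=RRYB L=OYOB
After move 3 (U): U=OWOG F=WRYY R=WBGR B=OYWB L=GGOB
After move 4 (F): F=YWYR U=OWBG R=OBGR D=GWYB L=GROR
After move 5 (U'): U=WGOB F=GRYR R=YWGR B=OBWB L=OYOR
Query 1: U[3] = B
Query 2: B[3] = B
Query 3: D[0] = G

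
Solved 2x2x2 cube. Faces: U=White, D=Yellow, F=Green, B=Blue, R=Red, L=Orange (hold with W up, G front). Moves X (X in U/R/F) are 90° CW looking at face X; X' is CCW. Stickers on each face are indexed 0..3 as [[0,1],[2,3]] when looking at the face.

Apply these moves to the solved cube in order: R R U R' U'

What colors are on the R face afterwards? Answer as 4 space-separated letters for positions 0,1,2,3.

After move 1 (R): R=RRRR U=WGWG F=GYGY D=YBYB B=WBWB
After move 2 (R): R=RRRR U=WYWY F=GBGB D=YWYW B=GBGB
After move 3 (U): U=WWYY F=RRGB R=GBRR B=OOGB L=GBOO
After move 4 (R'): R=BRGR U=WGYO F=RWGY D=YRYB B=WOWB
After move 5 (U'): U=GOWY F=GBGY R=RWGR B=BRWB L=WOOO
Query: R face = RWGR

Answer: R W G R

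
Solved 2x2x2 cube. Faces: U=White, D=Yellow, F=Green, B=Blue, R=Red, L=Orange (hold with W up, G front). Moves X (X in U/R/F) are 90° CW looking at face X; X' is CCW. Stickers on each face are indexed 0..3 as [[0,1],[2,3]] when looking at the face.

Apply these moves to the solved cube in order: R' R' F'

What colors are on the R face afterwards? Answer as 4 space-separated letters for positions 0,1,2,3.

Answer: W R Y R

Derivation:
After move 1 (R'): R=RRRR U=WBWB F=GWGW D=YGYG B=YBYB
After move 2 (R'): R=RRRR U=WYWY F=GBGB D=YWYW B=GBGB
After move 3 (F'): F=BBGG U=WYRR R=WRYR D=OOYW L=OYOW
Query: R face = WRYR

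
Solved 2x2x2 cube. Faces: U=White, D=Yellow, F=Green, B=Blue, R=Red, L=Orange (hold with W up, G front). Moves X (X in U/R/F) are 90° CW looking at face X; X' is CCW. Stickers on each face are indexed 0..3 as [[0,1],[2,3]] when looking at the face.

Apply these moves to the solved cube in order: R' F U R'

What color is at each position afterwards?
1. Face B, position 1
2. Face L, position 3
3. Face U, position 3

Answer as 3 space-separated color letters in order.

After move 1 (R'): R=RRRR U=WBWB F=GWGW D=YGYG B=YBYB
After move 2 (F): F=GGWW U=WBOO R=WRBR D=RRYG L=OYOG
After move 3 (U): U=OWOB F=WRWW R=YBBR B=OYYB L=GGOG
After move 4 (R'): R=BRYB U=OYOO F=WWWB D=RRYW B=GYRB
Query 1: B[1] = Y
Query 2: L[3] = G
Query 3: U[3] = O

Answer: Y G O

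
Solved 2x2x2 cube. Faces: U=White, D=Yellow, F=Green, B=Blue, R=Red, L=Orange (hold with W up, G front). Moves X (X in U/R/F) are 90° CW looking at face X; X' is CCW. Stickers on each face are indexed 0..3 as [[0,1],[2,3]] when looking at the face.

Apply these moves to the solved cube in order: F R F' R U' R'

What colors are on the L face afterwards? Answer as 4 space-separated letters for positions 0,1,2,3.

After move 1 (F): F=GGGG U=WWOO R=WRWR D=RRYY L=OYOY
After move 2 (R): R=WWRR U=WGOG F=GRGY D=RBYB B=OBWB
After move 3 (F'): F=RYGG U=WGWR R=BWRR D=YYYB L=OGOO
After move 4 (R): R=RBRW U=WYWG F=RYGB D=YWYO B=RBGB
After move 5 (U'): U=YGWW F=OGGB R=RYRW B=RBGB L=RBOO
After move 6 (R'): R=YWRR U=YGWR F=OGGW D=YGYB B=OBWB
Query: L face = RBOO

Answer: R B O O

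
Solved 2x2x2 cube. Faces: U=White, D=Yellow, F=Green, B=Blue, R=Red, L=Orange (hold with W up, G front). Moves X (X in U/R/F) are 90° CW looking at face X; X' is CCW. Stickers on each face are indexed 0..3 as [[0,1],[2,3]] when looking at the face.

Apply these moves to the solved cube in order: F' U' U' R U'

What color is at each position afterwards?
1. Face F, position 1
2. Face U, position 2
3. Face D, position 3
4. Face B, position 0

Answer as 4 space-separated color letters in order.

Answer: R R G Y

Derivation:
After move 1 (F'): F=GGGG U=WWRR R=YRYR D=OOYY L=OWOW
After move 2 (U'): U=WRWR F=OWGG R=GGYR B=YRBB L=BBOW
After move 3 (U'): U=RRWW F=BBGG R=OWYR B=GGBB L=YROW
After move 4 (R): R=YORW U=RBWG F=BOGY D=OBYG B=WGRB
After move 5 (U'): U=BGRW F=YRGY R=BORW B=YORB L=WGOW
Query 1: F[1] = R
Query 2: U[2] = R
Query 3: D[3] = G
Query 4: B[0] = Y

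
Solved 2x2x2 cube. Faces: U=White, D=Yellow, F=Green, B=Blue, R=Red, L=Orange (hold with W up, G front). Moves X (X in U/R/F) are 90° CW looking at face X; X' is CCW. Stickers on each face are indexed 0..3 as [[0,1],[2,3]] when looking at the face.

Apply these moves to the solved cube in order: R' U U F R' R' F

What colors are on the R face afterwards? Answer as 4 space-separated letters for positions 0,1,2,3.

Answer: O W G B

Derivation:
After move 1 (R'): R=RRRR U=WBWB F=GWGW D=YGYG B=YBYB
After move 2 (U): U=WWBB F=RRGW R=YBRR B=OOYB L=GWOO
After move 3 (U): U=BWBW F=YBGW R=OORR B=GWYB L=RROO
After move 4 (F): F=GYWB U=BWOR R=BOWR D=ROYG L=RYOG
After move 5 (R'): R=ORBW U=BYOG F=GWWR D=RYYB B=GWOB
After move 6 (R'): R=RWOB U=BOOG F=GYWG D=RWYR B=BWYB
After move 7 (F): F=WGGY U=BOGY R=OWGB D=ORYR L=RROW
Query: R face = OWGB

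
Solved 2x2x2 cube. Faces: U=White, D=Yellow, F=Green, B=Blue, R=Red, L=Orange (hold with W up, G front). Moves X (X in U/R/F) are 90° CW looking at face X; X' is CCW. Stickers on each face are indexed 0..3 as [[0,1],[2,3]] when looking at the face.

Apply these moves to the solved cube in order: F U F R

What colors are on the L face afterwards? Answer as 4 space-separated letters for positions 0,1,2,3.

After move 1 (F): F=GGGG U=WWOO R=WRWR D=RRYY L=OYOY
After move 2 (U): U=OWOW F=WRGG R=BBWR B=OYBB L=GGOY
After move 3 (F): F=GWGR U=OWYG R=OBWR D=WBYY L=GROR
After move 4 (R): R=WORB U=OWYR F=GBGY D=WBYO B=GYWB
Query: L face = GROR

Answer: G R O R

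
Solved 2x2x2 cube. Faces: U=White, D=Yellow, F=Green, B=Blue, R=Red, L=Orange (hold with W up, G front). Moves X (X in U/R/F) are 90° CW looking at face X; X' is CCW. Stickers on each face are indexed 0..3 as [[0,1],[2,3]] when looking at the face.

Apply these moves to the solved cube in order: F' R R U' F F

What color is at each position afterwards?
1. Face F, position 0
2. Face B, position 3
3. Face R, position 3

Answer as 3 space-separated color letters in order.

Answer: B B Y

Derivation:
After move 1 (F'): F=GGGG U=WWRR R=YRYR D=OOYY L=OWOW
After move 2 (R): R=YYRR U=WGRG F=GOGY D=OBYB B=RBWB
After move 3 (R): R=RYRY U=WORY F=GBGB D=OWYR B=GBGB
After move 4 (U'): U=OYWR F=OWGB R=GBRY B=RYGB L=GBOW
After move 5 (F): F=GOBW U=OYWB R=WBRY D=RGYR L=GOOW
After move 6 (F): F=BGWO U=OYWO R=WBBY D=RWYR L=GROG
Query 1: F[0] = B
Query 2: B[3] = B
Query 3: R[3] = Y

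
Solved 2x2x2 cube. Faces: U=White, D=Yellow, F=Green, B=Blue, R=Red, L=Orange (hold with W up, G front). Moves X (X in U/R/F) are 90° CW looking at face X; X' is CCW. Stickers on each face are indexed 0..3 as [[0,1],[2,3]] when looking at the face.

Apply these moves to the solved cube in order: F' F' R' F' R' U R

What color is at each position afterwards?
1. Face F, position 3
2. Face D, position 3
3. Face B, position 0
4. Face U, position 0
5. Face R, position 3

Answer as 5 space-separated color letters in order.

Answer: G O W R B

Derivation:
After move 1 (F'): F=GGGG U=WWRR R=YRYR D=OOYY L=OWOW
After move 2 (F'): F=GGGG U=WWYY R=OROR D=WWYY L=OROR
After move 3 (R'): R=RROO U=WBYB F=GWGY D=WGYG B=YBWB
After move 4 (F'): F=WYGG U=WBRO R=GRWO D=RRYG L=OBOY
After move 5 (R'): R=ROGW U=WWRY F=WBGO D=RYYG B=GBRB
After move 6 (U): U=RWYW F=ROGO R=GBGW B=OBRB L=WBOY
After move 7 (R): R=GGWB U=ROYO F=RYGG D=RRYO B=WBWB
Query 1: F[3] = G
Query 2: D[3] = O
Query 3: B[0] = W
Query 4: U[0] = R
Query 5: R[3] = B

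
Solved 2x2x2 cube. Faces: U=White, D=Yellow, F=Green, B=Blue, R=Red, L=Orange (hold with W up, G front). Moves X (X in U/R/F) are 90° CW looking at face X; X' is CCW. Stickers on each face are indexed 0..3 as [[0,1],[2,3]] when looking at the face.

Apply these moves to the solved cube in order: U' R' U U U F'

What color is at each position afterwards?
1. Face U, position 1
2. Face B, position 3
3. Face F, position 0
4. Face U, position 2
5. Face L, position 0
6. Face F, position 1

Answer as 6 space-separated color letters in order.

After move 1 (U'): U=WWWW F=OOGG R=GGRR B=RRBB L=BBOO
After move 2 (R'): R=GRGR U=WBWR F=OWGW D=YOYG B=YRYB
After move 3 (U): U=WWRB F=GRGW R=YRGR B=BBYB L=OWOO
After move 4 (U): U=RWBW F=YRGW R=BBGR B=OWYB L=GROO
After move 5 (U): U=BRWW F=BBGW R=OWGR B=GRYB L=YROO
After move 6 (F'): F=BWBG U=BROG R=OWYR D=ROYG L=YWOW
Query 1: U[1] = R
Query 2: B[3] = B
Query 3: F[0] = B
Query 4: U[2] = O
Query 5: L[0] = Y
Query 6: F[1] = W

Answer: R B B O Y W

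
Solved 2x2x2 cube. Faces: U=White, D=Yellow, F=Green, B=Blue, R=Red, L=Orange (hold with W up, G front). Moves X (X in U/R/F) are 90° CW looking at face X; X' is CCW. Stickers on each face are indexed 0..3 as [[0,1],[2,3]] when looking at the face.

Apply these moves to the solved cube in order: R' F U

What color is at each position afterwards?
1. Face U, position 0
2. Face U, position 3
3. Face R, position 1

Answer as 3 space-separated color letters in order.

After move 1 (R'): R=RRRR U=WBWB F=GWGW D=YGYG B=YBYB
After move 2 (F): F=GGWW U=WBOO R=WRBR D=RRYG L=OYOG
After move 3 (U): U=OWOB F=WRWW R=YBBR B=OYYB L=GGOG
Query 1: U[0] = O
Query 2: U[3] = B
Query 3: R[1] = B

Answer: O B B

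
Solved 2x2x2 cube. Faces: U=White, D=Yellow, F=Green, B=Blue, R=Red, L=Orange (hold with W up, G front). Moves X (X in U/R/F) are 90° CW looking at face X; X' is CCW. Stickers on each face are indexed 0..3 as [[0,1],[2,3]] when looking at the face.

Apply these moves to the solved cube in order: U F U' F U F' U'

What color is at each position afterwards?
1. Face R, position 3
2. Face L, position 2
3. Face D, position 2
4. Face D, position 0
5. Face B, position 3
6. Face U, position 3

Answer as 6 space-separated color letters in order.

After move 1 (U): U=WWWW F=RRGG R=BBRR B=OOBB L=GGOO
After move 2 (F): F=GRGR U=WWOG R=WBWR D=RBYY L=GYOY
After move 3 (U'): U=WGWO F=GYGR R=GRWR B=WBBB L=OOOY
After move 4 (F): F=GGRY U=WGYO R=WROR D=WGYY L=OROB
After move 5 (U): U=YWOG F=WRRY R=WBOR B=ORBB L=GGOB
After move 6 (F'): F=RYWR U=YWWO R=GBWR D=GBYY L=GGOO
After move 7 (U'): U=WOYW F=GGWR R=RYWR B=GBBB L=OROO
Query 1: R[3] = R
Query 2: L[2] = O
Query 3: D[2] = Y
Query 4: D[0] = G
Query 5: B[3] = B
Query 6: U[3] = W

Answer: R O Y G B W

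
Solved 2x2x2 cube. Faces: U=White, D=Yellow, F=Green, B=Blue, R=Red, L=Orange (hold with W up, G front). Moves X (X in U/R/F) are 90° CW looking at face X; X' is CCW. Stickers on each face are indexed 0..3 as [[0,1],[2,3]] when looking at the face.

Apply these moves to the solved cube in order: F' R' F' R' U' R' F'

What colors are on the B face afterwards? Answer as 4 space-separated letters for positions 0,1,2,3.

After move 1 (F'): F=GGGG U=WWRR R=YRYR D=OOYY L=OWOW
After move 2 (R'): R=RRYY U=WBRB F=GWGR D=OGYG B=YBOB
After move 3 (F'): F=WRGG U=WBRY R=GROY D=WWYG L=OBOR
After move 4 (R'): R=RYGO U=WORY F=WBGY D=WRYG B=GBWB
After move 5 (U'): U=OYWR F=OBGY R=WBGO B=RYWB L=GBOR
After move 6 (R'): R=BOWG U=OWWR F=OYGR D=WBYY B=GYRB
After move 7 (F'): F=YROG U=OWBW R=BOWG D=BRYY L=GROW
Query: B face = GYRB

Answer: G Y R B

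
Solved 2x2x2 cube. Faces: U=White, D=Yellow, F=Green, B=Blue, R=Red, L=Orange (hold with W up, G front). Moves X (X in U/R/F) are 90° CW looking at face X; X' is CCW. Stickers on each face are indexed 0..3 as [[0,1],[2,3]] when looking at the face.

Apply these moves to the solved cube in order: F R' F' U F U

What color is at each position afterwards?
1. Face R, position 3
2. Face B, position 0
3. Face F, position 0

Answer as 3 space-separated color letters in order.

Answer: W W W

Derivation:
After move 1 (F): F=GGGG U=WWOO R=WRWR D=RRYY L=OYOY
After move 2 (R'): R=RRWW U=WBOB F=GWGO D=RGYG B=YBRB
After move 3 (F'): F=WOGG U=WBRW R=GRRW D=YYYG L=OBOO
After move 4 (U): U=RWWB F=GRGG R=YBRW B=OBRB L=WOOO
After move 5 (F): F=GGGR U=RWOO R=WBBW D=RYYG L=WYOY
After move 6 (U): U=OROW F=WBGR R=OBBW B=WYRB L=GGOY
Query 1: R[3] = W
Query 2: B[0] = W
Query 3: F[0] = W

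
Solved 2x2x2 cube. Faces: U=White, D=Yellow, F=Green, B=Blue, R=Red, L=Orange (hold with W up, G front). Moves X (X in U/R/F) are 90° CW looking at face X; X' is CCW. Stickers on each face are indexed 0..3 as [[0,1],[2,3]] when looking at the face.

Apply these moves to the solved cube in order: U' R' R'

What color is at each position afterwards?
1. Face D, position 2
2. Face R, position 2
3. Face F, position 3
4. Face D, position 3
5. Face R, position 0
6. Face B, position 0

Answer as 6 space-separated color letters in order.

Answer: Y G R W R G

Derivation:
After move 1 (U'): U=WWWW F=OOGG R=GGRR B=RRBB L=BBOO
After move 2 (R'): R=GRGR U=WBWR F=OWGW D=YOYG B=YRYB
After move 3 (R'): R=RRGG U=WYWY F=OBGR D=YWYW B=GROB
Query 1: D[2] = Y
Query 2: R[2] = G
Query 3: F[3] = R
Query 4: D[3] = W
Query 5: R[0] = R
Query 6: B[0] = G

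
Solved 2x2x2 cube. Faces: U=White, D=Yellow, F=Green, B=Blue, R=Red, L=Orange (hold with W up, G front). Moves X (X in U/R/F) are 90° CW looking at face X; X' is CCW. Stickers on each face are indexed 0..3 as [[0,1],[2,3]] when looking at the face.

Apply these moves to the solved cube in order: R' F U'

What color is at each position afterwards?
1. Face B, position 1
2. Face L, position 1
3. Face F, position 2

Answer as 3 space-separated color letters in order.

After move 1 (R'): R=RRRR U=WBWB F=GWGW D=YGYG B=YBYB
After move 2 (F): F=GGWW U=WBOO R=WRBR D=RRYG L=OYOG
After move 3 (U'): U=BOWO F=OYWW R=GGBR B=WRYB L=YBOG
Query 1: B[1] = R
Query 2: L[1] = B
Query 3: F[2] = W

Answer: R B W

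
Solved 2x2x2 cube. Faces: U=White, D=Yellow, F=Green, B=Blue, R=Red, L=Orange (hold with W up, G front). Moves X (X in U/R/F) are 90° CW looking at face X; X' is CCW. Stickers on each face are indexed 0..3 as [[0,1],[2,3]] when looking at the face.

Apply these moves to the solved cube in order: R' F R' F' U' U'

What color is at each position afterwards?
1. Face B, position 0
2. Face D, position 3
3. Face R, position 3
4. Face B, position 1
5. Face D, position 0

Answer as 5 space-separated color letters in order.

Answer: B W B O Y

Derivation:
After move 1 (R'): R=RRRR U=WBWB F=GWGW D=YGYG B=YBYB
After move 2 (F): F=GGWW U=WBOO R=WRBR D=RRYG L=OYOG
After move 3 (R'): R=RRWB U=WYOY F=GBWO D=RGYW B=GBRB
After move 4 (F'): F=BOGW U=WYRW R=GRRB D=YGYW L=OYOO
After move 5 (U'): U=YWWR F=OYGW R=BORB B=GRRB L=GBOO
After move 6 (U'): U=WRYW F=GBGW R=OYRB B=BORB L=GROO
Query 1: B[0] = B
Query 2: D[3] = W
Query 3: R[3] = B
Query 4: B[1] = O
Query 5: D[0] = Y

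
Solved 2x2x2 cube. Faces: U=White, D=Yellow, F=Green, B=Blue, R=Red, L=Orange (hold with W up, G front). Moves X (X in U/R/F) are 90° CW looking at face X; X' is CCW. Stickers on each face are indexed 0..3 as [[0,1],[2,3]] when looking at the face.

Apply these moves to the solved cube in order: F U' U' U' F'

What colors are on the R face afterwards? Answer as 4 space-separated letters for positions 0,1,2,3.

Answer: R B R R

Derivation:
After move 1 (F): F=GGGG U=WWOO R=WRWR D=RRYY L=OYOY
After move 2 (U'): U=WOWO F=OYGG R=GGWR B=WRBB L=BBOY
After move 3 (U'): U=OOWW F=BBGG R=OYWR B=GGBB L=WROY
After move 4 (U'): U=OWOW F=WRGG R=BBWR B=OYBB L=GGOY
After move 5 (F'): F=RGWG U=OWBW R=RBRR D=GYYY L=GWOO
Query: R face = RBRR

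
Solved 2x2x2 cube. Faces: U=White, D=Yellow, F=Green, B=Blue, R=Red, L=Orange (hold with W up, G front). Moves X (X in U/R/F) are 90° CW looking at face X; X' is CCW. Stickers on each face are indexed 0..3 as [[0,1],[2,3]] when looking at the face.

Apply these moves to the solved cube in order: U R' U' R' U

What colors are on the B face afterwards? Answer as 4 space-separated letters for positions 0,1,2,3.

After move 1 (U): U=WWWW F=RRGG R=BBRR B=OOBB L=GGOO
After move 2 (R'): R=BRBR U=WBWO F=RWGW D=YRYG B=YOYB
After move 3 (U'): U=BOWW F=GGGW R=RWBR B=BRYB L=YOOO
After move 4 (R'): R=WRRB U=BYWB F=GOGW D=YGYW B=GRRB
After move 5 (U): U=WBBY F=WRGW R=GRRB B=YORB L=GOOO
Query: B face = YORB

Answer: Y O R B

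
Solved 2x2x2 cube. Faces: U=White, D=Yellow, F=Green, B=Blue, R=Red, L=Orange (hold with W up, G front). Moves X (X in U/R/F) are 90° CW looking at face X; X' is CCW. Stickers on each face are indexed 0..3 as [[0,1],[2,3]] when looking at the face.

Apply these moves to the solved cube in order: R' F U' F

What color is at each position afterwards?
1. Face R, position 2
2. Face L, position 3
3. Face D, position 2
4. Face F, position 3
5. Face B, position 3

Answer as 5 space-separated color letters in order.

After move 1 (R'): R=RRRR U=WBWB F=GWGW D=YGYG B=YBYB
After move 2 (F): F=GGWW U=WBOO R=WRBR D=RRYG L=OYOG
After move 3 (U'): U=BOWO F=OYWW R=GGBR B=WRYB L=YBOG
After move 4 (F): F=WOWY U=BOGB R=WGOR D=BGYG L=YROR
Query 1: R[2] = O
Query 2: L[3] = R
Query 3: D[2] = Y
Query 4: F[3] = Y
Query 5: B[3] = B

Answer: O R Y Y B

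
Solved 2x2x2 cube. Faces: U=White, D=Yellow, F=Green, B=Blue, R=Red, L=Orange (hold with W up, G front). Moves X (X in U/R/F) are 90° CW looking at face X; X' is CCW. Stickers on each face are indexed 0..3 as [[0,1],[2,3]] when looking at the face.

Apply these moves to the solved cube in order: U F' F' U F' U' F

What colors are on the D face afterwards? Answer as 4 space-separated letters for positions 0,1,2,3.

After move 1 (U): U=WWWW F=RRGG R=BBRR B=OOBB L=GGOO
After move 2 (F'): F=RGRG U=WWBR R=YBYR D=GOYY L=GWOW
After move 3 (F'): F=GGRR U=WWYY R=OBGR D=WWYY L=GROB
After move 4 (U): U=YWYW F=OBRR R=OOGR B=GRBB L=GGOB
After move 5 (F'): F=BROR U=YWOG R=WOWR D=GBYY L=GWOY
After move 6 (U'): U=WGYO F=GWOR R=BRWR B=WOBB L=GROY
After move 7 (F): F=OGRW U=WGYR R=YROR D=WBYY L=GGOB
Query: D face = WBYY

Answer: W B Y Y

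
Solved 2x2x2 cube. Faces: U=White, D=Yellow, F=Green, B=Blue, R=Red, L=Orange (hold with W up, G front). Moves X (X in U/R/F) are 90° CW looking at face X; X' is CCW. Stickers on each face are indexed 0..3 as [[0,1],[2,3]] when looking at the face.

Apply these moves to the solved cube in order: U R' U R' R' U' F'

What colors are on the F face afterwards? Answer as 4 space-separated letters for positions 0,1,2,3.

Answer: W G R G

Derivation:
After move 1 (U): U=WWWW F=RRGG R=BBRR B=OOBB L=GGOO
After move 2 (R'): R=BRBR U=WBWO F=RWGW D=YRYG B=YOYB
After move 3 (U): U=WWOB F=BRGW R=YOBR B=GGYB L=RWOO
After move 4 (R'): R=ORYB U=WYOG F=BWGB D=YRYW B=GGRB
After move 5 (R'): R=RBOY U=WROG F=BYGG D=YWYB B=WGRB
After move 6 (U'): U=RGWO F=RWGG R=BYOY B=RBRB L=WGOO
After move 7 (F'): F=WGRG U=RGBO R=WYYY D=GOYB L=WOOW
Query: F face = WGRG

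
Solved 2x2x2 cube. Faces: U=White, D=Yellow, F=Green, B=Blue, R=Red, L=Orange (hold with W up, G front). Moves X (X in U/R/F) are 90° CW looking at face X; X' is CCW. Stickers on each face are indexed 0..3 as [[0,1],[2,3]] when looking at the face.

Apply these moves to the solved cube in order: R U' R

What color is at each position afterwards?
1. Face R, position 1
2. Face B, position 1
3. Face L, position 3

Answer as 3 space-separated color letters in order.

Answer: G R O

Derivation:
After move 1 (R): R=RRRR U=WGWG F=GYGY D=YBYB B=WBWB
After move 2 (U'): U=GGWW F=OOGY R=GYRR B=RRWB L=WBOO
After move 3 (R): R=RGRY U=GOWY F=OBGB D=YWYR B=WRGB
Query 1: R[1] = G
Query 2: B[1] = R
Query 3: L[3] = O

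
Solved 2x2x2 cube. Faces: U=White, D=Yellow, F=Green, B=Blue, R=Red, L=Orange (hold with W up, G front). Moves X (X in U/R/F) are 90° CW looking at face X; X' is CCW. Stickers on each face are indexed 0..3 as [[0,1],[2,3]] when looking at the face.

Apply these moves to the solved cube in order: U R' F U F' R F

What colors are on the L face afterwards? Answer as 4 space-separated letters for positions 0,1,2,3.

Answer: G R O Y

Derivation:
After move 1 (U): U=WWWW F=RRGG R=BBRR B=OOBB L=GGOO
After move 2 (R'): R=BRBR U=WBWO F=RWGW D=YRYG B=YOYB
After move 3 (F): F=GRWW U=WBOG R=WROR D=BBYG L=GYOR
After move 4 (U): U=OWGB F=WRWW R=YOOR B=GYYB L=GROR
After move 5 (F'): F=RWWW U=OWYO R=BOBR D=RRYG L=GBOG
After move 6 (R): R=BBRO U=OWYW F=RRWG D=RYYG B=OYWB
After move 7 (F): F=WRGR U=OWGB R=YBWO D=RBYG L=GROY
Query: L face = GROY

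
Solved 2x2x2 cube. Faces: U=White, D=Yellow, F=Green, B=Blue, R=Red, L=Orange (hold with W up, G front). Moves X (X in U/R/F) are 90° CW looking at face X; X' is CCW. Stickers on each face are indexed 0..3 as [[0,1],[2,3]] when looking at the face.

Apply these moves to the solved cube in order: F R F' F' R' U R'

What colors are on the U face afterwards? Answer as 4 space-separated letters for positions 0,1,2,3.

Answer: B O O O

Derivation:
After move 1 (F): F=GGGG U=WWOO R=WRWR D=RRYY L=OYOY
After move 2 (R): R=WWRR U=WGOG F=GRGY D=RBYB B=OBWB
After move 3 (F'): F=RYGG U=WGWR R=BWRR D=YYYB L=OGOO
After move 4 (F'): F=YGRG U=WGBR R=YWYR D=GOYB L=OROW
After move 5 (R'): R=WRYY U=WWBO F=YGRR D=GGYG B=BBOB
After move 6 (U): U=BWOW F=WRRR R=BBYY B=OROB L=YGOW
After move 7 (R'): R=BYBY U=BOOO F=WWRW D=GRYR B=GRGB
Query: U face = BOOO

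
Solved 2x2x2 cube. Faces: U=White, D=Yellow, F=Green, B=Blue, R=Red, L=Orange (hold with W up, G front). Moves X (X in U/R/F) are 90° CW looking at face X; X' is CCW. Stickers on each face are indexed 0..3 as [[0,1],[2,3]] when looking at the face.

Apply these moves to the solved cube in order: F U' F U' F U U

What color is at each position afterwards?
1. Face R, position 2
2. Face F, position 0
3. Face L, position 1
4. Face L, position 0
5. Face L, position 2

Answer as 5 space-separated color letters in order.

Answer: Y W O W O

Derivation:
After move 1 (F): F=GGGG U=WWOO R=WRWR D=RRYY L=OYOY
After move 2 (U'): U=WOWO F=OYGG R=GGWR B=WRBB L=BBOY
After move 3 (F): F=GOGY U=WOYB R=WGOR D=WGYY L=BROR
After move 4 (U'): U=OBWY F=BRGY R=GOOR B=WGBB L=WROR
After move 5 (F): F=GBYR U=OBRR R=WOYR D=OGYY L=WWOG
After move 6 (U): U=RORB F=WOYR R=WGYR B=WWBB L=GBOG
After move 7 (U): U=RRBO F=WGYR R=WWYR B=GBBB L=WOOG
Query 1: R[2] = Y
Query 2: F[0] = W
Query 3: L[1] = O
Query 4: L[0] = W
Query 5: L[2] = O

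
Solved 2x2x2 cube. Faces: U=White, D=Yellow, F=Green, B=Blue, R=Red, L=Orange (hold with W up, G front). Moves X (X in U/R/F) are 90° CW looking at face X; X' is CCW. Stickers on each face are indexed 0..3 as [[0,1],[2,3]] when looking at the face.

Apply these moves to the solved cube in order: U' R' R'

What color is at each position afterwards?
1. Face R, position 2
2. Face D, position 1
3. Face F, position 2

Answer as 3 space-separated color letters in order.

Answer: G W G

Derivation:
After move 1 (U'): U=WWWW F=OOGG R=GGRR B=RRBB L=BBOO
After move 2 (R'): R=GRGR U=WBWR F=OWGW D=YOYG B=YRYB
After move 3 (R'): R=RRGG U=WYWY F=OBGR D=YWYW B=GROB
Query 1: R[2] = G
Query 2: D[1] = W
Query 3: F[2] = G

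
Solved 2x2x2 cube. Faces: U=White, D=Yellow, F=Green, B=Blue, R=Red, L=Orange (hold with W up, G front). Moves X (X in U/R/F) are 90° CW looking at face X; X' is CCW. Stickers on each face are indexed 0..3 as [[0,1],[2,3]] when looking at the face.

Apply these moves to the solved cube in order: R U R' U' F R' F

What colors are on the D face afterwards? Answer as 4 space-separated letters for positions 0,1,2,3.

After move 1 (R): R=RRRR U=WGWG F=GYGY D=YBYB B=WBWB
After move 2 (U): U=WWGG F=RRGY R=WBRR B=OOWB L=GYOO
After move 3 (R'): R=BRWR U=WWGO F=RWGG D=YRYY B=BOBB
After move 4 (U'): U=WOWG F=GYGG R=RWWR B=BRBB L=BOOO
After move 5 (F): F=GGGY U=WOOO R=WWGR D=WRYY L=BYOR
After move 6 (R'): R=WRWG U=WBOB F=GOGO D=WGYY B=YRRB
After move 7 (F): F=GGOO U=WBRY R=ORBG D=WWYY L=BWOG
Query: D face = WWYY

Answer: W W Y Y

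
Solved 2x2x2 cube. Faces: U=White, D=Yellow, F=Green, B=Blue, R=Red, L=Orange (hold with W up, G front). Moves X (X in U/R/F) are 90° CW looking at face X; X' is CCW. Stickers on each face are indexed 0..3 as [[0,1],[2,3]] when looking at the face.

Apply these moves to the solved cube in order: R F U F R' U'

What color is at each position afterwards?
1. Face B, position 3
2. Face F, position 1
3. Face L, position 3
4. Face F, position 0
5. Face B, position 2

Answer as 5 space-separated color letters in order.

After move 1 (R): R=RRRR U=WGWG F=GYGY D=YBYB B=WBWB
After move 2 (F): F=GGYY U=WGOO R=WRGR D=RRYB L=OYOB
After move 3 (U): U=OWOG F=WRYY R=WBGR B=OYWB L=GGOB
After move 4 (F): F=YWYR U=OWBG R=OBGR D=GWYB L=GROR
After move 5 (R'): R=BROG U=OWBO F=YWYG D=GWYR B=BYWB
After move 6 (U'): U=WOOB F=GRYG R=YWOG B=BRWB L=BYOR
Query 1: B[3] = B
Query 2: F[1] = R
Query 3: L[3] = R
Query 4: F[0] = G
Query 5: B[2] = W

Answer: B R R G W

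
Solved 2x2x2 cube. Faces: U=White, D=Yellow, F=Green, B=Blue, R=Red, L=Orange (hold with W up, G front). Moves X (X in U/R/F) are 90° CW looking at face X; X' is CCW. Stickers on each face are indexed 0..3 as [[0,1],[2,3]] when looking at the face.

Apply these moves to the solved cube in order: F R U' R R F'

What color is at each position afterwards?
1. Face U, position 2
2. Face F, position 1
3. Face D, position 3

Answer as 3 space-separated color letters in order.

Answer: R W O

Derivation:
After move 1 (F): F=GGGG U=WWOO R=WRWR D=RRYY L=OYOY
After move 2 (R): R=WWRR U=WGOG F=GRGY D=RBYB B=OBWB
After move 3 (U'): U=GGWO F=OYGY R=GRRR B=WWWB L=OBOY
After move 4 (R): R=RGRR U=GYWY F=OBGB D=RWYW B=OWGB
After move 5 (R): R=RRRG U=GBWB F=OWGW D=RGYO B=YWYB
After move 6 (F'): F=WWOG U=GBRR R=GRRG D=BYYO L=OBOW
Query 1: U[2] = R
Query 2: F[1] = W
Query 3: D[3] = O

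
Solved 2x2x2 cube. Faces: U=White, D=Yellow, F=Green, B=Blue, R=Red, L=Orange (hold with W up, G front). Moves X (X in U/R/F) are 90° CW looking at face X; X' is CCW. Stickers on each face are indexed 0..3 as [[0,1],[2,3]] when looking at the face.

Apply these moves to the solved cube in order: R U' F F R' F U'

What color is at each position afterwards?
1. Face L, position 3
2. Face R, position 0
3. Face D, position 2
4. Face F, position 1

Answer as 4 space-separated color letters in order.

After move 1 (R): R=RRRR U=WGWG F=GYGY D=YBYB B=WBWB
After move 2 (U'): U=GGWW F=OOGY R=GYRR B=RRWB L=WBOO
After move 3 (F): F=GOYO U=GGOB R=WYWR D=RGYB L=WYOB
After move 4 (F): F=YGOO U=GGBY R=OYBR D=WWYB L=WROG
After move 5 (R'): R=YROB U=GWBR F=YGOY D=WGYO B=BRWB
After move 6 (F): F=OYYG U=GWGR R=BRRB D=OYYO L=WWOG
After move 7 (U'): U=WRGG F=WWYG R=OYRB B=BRWB L=BROG
Query 1: L[3] = G
Query 2: R[0] = O
Query 3: D[2] = Y
Query 4: F[1] = W

Answer: G O Y W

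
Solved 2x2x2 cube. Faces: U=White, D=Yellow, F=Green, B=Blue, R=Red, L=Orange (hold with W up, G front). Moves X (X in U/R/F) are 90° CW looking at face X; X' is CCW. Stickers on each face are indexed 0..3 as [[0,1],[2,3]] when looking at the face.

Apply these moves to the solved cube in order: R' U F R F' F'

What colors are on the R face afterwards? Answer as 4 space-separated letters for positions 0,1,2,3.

Answer: G B Y B

Derivation:
After move 1 (R'): R=RRRR U=WBWB F=GWGW D=YGYG B=YBYB
After move 2 (U): U=WWBB F=RRGW R=YBRR B=OOYB L=GWOO
After move 3 (F): F=GRWR U=WWOW R=BBBR D=RYYG L=GYOG
After move 4 (R): R=BBRB U=WROR F=GYWG D=RYYO B=WOWB
After move 5 (F'): F=YGGW U=WRBR R=YBRB D=YGYO L=GROO
After move 6 (F'): F=GWYG U=WRYR R=GBYB D=ROYO L=GROB
Query: R face = GBYB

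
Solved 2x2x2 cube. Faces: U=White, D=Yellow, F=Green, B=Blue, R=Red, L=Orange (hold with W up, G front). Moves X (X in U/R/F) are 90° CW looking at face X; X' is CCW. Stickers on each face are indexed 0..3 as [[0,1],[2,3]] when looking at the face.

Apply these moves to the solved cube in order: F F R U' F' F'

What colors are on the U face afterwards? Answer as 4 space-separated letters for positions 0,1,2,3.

Answer: G G B W

Derivation:
After move 1 (F): F=GGGG U=WWOO R=WRWR D=RRYY L=OYOY
After move 2 (F): F=GGGG U=WWYY R=OROR D=WWYY L=OROR
After move 3 (R): R=OORR U=WGYG F=GWGY D=WBYB B=YBWB
After move 4 (U'): U=GGWY F=ORGY R=GWRR B=OOWB L=YBOR
After move 5 (F'): F=RYOG U=GGGR R=BWWR D=BRYB L=YYOW
After move 6 (F'): F=YGRO U=GGBW R=RWBR D=YWYB L=YROG
Query: U face = GGBW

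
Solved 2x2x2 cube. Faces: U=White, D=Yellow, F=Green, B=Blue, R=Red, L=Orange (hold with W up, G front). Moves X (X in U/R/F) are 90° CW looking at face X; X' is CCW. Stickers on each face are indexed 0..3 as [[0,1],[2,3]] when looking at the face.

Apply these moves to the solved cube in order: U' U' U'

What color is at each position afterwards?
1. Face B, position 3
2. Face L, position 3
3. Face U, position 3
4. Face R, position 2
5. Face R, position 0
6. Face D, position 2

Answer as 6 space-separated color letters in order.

Answer: B O W R B Y

Derivation:
After move 1 (U'): U=WWWW F=OOGG R=GGRR B=RRBB L=BBOO
After move 2 (U'): U=WWWW F=BBGG R=OORR B=GGBB L=RROO
After move 3 (U'): U=WWWW F=RRGG R=BBRR B=OOBB L=GGOO
Query 1: B[3] = B
Query 2: L[3] = O
Query 3: U[3] = W
Query 4: R[2] = R
Query 5: R[0] = B
Query 6: D[2] = Y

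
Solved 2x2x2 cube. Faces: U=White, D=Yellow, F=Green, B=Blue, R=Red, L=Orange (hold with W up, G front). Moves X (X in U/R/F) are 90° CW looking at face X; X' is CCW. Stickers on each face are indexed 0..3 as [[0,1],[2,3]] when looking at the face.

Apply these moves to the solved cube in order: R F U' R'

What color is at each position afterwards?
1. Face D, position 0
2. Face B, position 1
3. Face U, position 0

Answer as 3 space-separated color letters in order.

After move 1 (R): R=RRRR U=WGWG F=GYGY D=YBYB B=WBWB
After move 2 (F): F=GGYY U=WGOO R=WRGR D=RRYB L=OYOB
After move 3 (U'): U=GOWO F=OYYY R=GGGR B=WRWB L=WBOB
After move 4 (R'): R=GRGG U=GWWW F=OOYO D=RYYY B=BRRB
Query 1: D[0] = R
Query 2: B[1] = R
Query 3: U[0] = G

Answer: R R G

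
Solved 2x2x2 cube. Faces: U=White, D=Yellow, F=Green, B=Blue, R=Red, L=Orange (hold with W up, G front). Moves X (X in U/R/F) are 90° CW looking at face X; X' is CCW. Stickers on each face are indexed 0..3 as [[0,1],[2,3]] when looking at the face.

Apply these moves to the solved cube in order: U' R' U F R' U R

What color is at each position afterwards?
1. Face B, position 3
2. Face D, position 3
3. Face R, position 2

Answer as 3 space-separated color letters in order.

After move 1 (U'): U=WWWW F=OOGG R=GGRR B=RRBB L=BBOO
After move 2 (R'): R=GRGR U=WBWR F=OWGW D=YOYG B=YRYB
After move 3 (U): U=WWRB F=GRGW R=YRGR B=BBYB L=OWOO
After move 4 (F): F=GGWR U=WWOW R=RRBR D=GYYG L=OYOO
After move 5 (R'): R=RRRB U=WYOB F=GWWW D=GGYR B=GBYB
After move 6 (U): U=OWBY F=RRWW R=GBRB B=OYYB L=GWOO
After move 7 (R): R=RGBB U=ORBW F=RGWR D=GYYO B=YYWB
Query 1: B[3] = B
Query 2: D[3] = O
Query 3: R[2] = B

Answer: B O B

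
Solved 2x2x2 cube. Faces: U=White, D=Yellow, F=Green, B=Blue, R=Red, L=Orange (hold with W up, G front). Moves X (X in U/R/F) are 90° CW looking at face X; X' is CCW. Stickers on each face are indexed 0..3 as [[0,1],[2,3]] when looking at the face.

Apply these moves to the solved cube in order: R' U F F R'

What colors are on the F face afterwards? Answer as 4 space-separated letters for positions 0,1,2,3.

After move 1 (R'): R=RRRR U=WBWB F=GWGW D=YGYG B=YBYB
After move 2 (U): U=WWBB F=RRGW R=YBRR B=OOYB L=GWOO
After move 3 (F): F=GRWR U=WWOW R=BBBR D=RYYG L=GYOG
After move 4 (F): F=WGRR U=WWGY R=OBWR D=BBYG L=GROY
After move 5 (R'): R=BROW U=WYGO F=WWRY D=BGYR B=GOBB
Query: F face = WWRY

Answer: W W R Y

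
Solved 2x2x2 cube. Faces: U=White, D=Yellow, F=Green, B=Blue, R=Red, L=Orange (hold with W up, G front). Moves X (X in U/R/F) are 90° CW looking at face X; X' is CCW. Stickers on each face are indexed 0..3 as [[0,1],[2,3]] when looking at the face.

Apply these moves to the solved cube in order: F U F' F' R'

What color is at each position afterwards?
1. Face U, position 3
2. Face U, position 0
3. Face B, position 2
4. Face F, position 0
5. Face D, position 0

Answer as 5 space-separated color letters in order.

Answer: O O O G W

Derivation:
After move 1 (F): F=GGGG U=WWOO R=WRWR D=RRYY L=OYOY
After move 2 (U): U=OWOW F=WRGG R=BBWR B=OYBB L=GGOY
After move 3 (F'): F=RGWG U=OWBW R=RBRR D=GYYY L=GWOO
After move 4 (F'): F=GGRW U=OWRR R=YBGR D=WOYY L=GWOB
After move 5 (R'): R=BRYG U=OBRO F=GWRR D=WGYW B=YYOB
Query 1: U[3] = O
Query 2: U[0] = O
Query 3: B[2] = O
Query 4: F[0] = G
Query 5: D[0] = W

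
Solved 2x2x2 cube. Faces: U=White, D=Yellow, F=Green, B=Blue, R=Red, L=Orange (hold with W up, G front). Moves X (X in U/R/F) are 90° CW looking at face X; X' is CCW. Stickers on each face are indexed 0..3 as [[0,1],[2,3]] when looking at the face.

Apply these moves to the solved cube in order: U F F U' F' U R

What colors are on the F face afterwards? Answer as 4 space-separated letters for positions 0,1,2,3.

Answer: W B G Y

Derivation:
After move 1 (U): U=WWWW F=RRGG R=BBRR B=OOBB L=GGOO
After move 2 (F): F=GRGR U=WWOG R=WBWR D=RBYY L=GYOY
After move 3 (F): F=GGRR U=WWYY R=OBGR D=WWYY L=GROB
After move 4 (U'): U=WYWY F=GRRR R=GGGR B=OBBB L=OOOB
After move 5 (F'): F=RRGR U=WYGG R=WGWR D=OBYY L=OYOW
After move 6 (U): U=GWGY F=WGGR R=OBWR B=OYBB L=RROW
After move 7 (R): R=WORB U=GGGR F=WBGY D=OBYO B=YYWB
Query: F face = WBGY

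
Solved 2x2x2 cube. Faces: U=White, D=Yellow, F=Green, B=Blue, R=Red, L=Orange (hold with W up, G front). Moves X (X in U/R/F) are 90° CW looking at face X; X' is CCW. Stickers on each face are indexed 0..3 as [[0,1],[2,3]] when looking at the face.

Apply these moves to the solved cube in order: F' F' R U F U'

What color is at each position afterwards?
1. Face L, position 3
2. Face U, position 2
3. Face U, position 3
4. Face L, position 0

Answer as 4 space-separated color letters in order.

After move 1 (F'): F=GGGG U=WWRR R=YRYR D=OOYY L=OWOW
After move 2 (F'): F=GGGG U=WWYY R=OROR D=WWYY L=OROR
After move 3 (R): R=OORR U=WGYG F=GWGY D=WBYB B=YBWB
After move 4 (U): U=YWGG F=OOGY R=YBRR B=ORWB L=GWOR
After move 5 (F): F=GOYO U=YWRW R=GBGR D=RYYB L=GWOB
After move 6 (U'): U=WWYR F=GWYO R=GOGR B=GBWB L=OROB
Query 1: L[3] = B
Query 2: U[2] = Y
Query 3: U[3] = R
Query 4: L[0] = O

Answer: B Y R O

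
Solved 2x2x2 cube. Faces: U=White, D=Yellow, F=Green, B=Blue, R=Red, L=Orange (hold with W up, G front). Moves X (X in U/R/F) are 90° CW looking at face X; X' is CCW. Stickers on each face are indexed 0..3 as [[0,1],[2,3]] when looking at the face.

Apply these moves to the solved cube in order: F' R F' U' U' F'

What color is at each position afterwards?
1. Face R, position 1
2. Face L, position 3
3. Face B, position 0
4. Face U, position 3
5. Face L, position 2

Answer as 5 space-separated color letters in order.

Answer: G G O O O

Derivation:
After move 1 (F'): F=GGGG U=WWRR R=YRYR D=OOYY L=OWOW
After move 2 (R): R=YYRR U=WGRG F=GOGY D=OBYB B=RBWB
After move 3 (F'): F=OYGG U=WGYR R=BYOR D=WWYB L=OGOR
After move 4 (U'): U=GRWY F=OGGG R=OYOR B=BYWB L=RBOR
After move 5 (U'): U=RYGW F=RBGG R=OGOR B=OYWB L=BYOR
After move 6 (F'): F=BGRG U=RYOO R=WGWR D=YRYB L=BWOG
Query 1: R[1] = G
Query 2: L[3] = G
Query 3: B[0] = O
Query 4: U[3] = O
Query 5: L[2] = O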